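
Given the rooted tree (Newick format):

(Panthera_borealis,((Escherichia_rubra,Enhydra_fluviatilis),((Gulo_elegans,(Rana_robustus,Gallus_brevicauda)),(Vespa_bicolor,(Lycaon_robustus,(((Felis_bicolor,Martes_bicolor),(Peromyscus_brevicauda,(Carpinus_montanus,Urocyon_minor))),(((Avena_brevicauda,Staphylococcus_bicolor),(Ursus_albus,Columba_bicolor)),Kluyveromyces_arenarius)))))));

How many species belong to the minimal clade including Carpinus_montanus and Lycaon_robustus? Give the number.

11

The MRCA of Carpinus_montanus and Lycaon_robustus is the node subtending (Lycaon_robustus,(((Felis_bicolor,Martes_bicolor),(Peromyscus_brevicauda,(Carpinus_montanus,Urocyon_minor))),(((Avena_brevicauda,Staphylococcus_bicolor),(Ursus_albus,Columba_bicolor)),Kluyveromyces_arenarius))).
That clade contains 11 terminal taxa: Avena_brevicauda, Carpinus_montanus, Columba_bicolor, Felis_bicolor, Kluyveromyces_arenarius, Lycaon_robustus, Martes_bicolor, Peromyscus_brevicauda, Staphylococcus_bicolor, Urocyon_minor, Ursus_albus.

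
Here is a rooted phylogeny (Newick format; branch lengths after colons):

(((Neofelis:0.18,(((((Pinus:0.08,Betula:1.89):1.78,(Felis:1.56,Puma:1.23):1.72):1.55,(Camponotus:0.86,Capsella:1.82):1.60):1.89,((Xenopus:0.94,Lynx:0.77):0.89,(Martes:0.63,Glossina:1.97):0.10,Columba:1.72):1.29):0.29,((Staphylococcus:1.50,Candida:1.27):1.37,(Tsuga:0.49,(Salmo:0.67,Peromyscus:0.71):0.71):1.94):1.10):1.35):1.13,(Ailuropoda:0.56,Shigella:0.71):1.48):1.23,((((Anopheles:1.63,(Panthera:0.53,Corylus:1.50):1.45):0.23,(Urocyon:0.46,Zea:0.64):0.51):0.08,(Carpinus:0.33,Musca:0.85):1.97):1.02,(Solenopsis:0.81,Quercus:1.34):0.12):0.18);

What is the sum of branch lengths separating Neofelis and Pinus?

The path runs Neofelis → … → MRCA → … → Pinus; the MRCA is the node subtending (Neofelis,(((((Pinus,Betula),(Felis,Puma)),(Camponotus,Capsella)),((Xenopus,Lynx),(Martes,Glossina),Columba)),((Staphylococcus,Candida),(Tsuga,(Salmo,Peromyscus))))).
Branch lengths along that path: 0.18 + 1.35 + 0.29 + 1.89 + 1.55 + 1.78 + 0.08 = 7.12.

7.12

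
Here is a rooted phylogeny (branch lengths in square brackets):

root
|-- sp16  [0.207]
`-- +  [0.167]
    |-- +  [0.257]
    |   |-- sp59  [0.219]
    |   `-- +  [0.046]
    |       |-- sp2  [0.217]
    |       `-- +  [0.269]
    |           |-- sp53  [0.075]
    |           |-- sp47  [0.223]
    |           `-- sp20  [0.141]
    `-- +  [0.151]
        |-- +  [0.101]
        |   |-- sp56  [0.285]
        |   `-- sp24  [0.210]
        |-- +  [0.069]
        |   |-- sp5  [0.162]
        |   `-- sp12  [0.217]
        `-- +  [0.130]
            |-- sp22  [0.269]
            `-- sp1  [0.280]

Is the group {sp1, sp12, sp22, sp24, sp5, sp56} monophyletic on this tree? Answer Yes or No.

The most recent common ancestor of these taxa subtends ((sp56,sp24),(sp5,sp12),(sp22,sp1)).
That clade has exactly 6 tips — every listed taxon and nothing else — so the group is monophyletic.

Yes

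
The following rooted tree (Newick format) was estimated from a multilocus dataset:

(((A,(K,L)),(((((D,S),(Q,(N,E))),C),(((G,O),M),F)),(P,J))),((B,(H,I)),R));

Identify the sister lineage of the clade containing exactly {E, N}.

Q

The clade containing exactly {E, N} attaches to the tree at the node subtending (Q,(N,E)).
The other lineage descending from that same node — the sister group — is the single tip Q.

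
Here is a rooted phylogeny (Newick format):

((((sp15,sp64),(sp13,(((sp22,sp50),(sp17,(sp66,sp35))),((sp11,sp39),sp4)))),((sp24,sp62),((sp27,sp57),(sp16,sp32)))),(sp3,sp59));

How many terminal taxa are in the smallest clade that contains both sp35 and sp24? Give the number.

17

The MRCA of sp35 and sp24 is the node subtending (((sp15,sp64),(sp13,(((sp22,sp50),(sp17,(sp66,sp35))),((sp11,sp39),sp4)))),((sp24,sp62),((sp27,sp57),(sp16,sp32)))).
That clade contains 17 terminal taxa: sp11, sp13, sp15, sp16, sp17, sp22, sp24, sp27, sp32, sp35, sp39, sp4, sp50, sp57, sp62, sp64, sp66.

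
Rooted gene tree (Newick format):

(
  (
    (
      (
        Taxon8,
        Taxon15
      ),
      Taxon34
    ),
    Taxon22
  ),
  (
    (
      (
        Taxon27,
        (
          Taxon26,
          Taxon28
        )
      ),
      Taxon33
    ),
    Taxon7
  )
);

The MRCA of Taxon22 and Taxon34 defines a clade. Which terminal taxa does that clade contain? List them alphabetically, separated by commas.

Taxon15, Taxon22, Taxon34, Taxon8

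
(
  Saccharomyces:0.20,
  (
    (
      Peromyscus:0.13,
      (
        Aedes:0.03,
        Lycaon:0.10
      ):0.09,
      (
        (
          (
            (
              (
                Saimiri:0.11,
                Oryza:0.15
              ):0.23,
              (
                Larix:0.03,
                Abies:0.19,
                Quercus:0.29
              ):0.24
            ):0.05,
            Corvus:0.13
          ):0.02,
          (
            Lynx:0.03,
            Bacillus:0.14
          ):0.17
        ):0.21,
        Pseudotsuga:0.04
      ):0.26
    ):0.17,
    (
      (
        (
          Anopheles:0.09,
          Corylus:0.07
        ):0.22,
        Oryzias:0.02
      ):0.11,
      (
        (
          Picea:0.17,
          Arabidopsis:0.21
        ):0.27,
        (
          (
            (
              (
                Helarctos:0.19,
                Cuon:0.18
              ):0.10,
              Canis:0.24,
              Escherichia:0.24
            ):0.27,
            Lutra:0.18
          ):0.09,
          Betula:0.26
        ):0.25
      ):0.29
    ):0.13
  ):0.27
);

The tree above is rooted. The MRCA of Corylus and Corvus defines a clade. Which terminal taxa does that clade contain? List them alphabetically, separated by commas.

Tracing Corylus: it sits inside (Anopheles,Corylus).
Tracing Corvus: it sits inside (((Saimiri,Oryza),(Larix,Abies,Quercus)),Corvus).
The smallest clade enclosing both is ((Peromyscus,(Aedes,Lycaon),(((((Saimiri,Oryza),(Larix,Abies,Quercus)),Corvus),(Lynx,Bacillus)),Pseudotsuga)),(((Anopheles,Corylus),Oryzias),((Picea,Arabidopsis),((((Helarctos,Cuon),Canis,Escherichia),Lutra),Betula)))); the answer is its 23 terminal taxa in alphabetical order.

Abies, Aedes, Anopheles, Arabidopsis, Bacillus, Betula, Canis, Corvus, Corylus, Cuon, Escherichia, Helarctos, Larix, Lutra, Lycaon, Lynx, Oryza, Oryzias, Peromyscus, Picea, Pseudotsuga, Quercus, Saimiri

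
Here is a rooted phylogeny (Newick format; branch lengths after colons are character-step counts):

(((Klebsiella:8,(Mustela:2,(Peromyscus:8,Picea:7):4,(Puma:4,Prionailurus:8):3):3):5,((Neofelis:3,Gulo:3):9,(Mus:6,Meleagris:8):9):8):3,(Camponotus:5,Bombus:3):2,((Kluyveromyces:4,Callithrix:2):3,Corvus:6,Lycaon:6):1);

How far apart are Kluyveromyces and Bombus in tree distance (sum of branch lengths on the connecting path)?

The path runs Kluyveromyces → … → MRCA → … → Bombus; the MRCA is the root of the tree.
Branch lengths along that path: 4 + 3 + 1 + 2 + 3 = 13.

13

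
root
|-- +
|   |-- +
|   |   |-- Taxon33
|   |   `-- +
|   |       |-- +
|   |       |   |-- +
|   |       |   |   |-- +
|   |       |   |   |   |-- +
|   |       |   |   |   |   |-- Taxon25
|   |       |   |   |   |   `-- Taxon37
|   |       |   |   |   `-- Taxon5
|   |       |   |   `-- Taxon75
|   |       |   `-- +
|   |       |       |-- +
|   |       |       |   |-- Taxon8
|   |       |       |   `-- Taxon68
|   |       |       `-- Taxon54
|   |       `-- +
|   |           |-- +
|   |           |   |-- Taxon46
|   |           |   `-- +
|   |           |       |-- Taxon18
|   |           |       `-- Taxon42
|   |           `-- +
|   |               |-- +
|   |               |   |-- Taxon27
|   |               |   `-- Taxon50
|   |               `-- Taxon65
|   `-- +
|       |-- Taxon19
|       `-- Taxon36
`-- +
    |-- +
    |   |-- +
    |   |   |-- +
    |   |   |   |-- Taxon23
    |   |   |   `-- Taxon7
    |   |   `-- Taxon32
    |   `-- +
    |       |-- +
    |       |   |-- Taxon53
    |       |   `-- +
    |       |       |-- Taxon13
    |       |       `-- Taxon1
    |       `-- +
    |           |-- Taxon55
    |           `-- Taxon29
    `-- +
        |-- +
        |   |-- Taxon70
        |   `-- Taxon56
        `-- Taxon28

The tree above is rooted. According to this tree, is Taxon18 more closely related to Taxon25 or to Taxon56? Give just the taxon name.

The MRCA of Taxon18 and Taxon25 subtends (((((Taxon25,Taxon37),Taxon5),Taxon75),((Taxon8,Taxon68),Taxon54)),((Taxon46,(Taxon18,Taxon42)),((Taxon27,Taxon50),Taxon65))) (13 taxa).
The MRCA of Taxon18 and Taxon56 is the root, subtending the entire tree (27 taxa).
The first is nested inside the second, so Taxon18 shares a more recent common ancestor with Taxon25.

Taxon25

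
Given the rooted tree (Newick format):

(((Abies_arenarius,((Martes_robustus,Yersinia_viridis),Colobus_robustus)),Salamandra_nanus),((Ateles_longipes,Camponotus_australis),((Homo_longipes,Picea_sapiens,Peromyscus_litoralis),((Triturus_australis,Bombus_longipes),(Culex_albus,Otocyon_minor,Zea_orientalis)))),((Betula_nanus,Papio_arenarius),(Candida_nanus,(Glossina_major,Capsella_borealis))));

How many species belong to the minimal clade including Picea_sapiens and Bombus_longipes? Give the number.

8

The MRCA of Picea_sapiens and Bombus_longipes is the node subtending ((Homo_longipes,Picea_sapiens,Peromyscus_litoralis),((Triturus_australis,Bombus_longipes),(Culex_albus,Otocyon_minor,Zea_orientalis))).
That clade contains 8 terminal taxa: Bombus_longipes, Culex_albus, Homo_longipes, Otocyon_minor, Peromyscus_litoralis, Picea_sapiens, Triturus_australis, Zea_orientalis.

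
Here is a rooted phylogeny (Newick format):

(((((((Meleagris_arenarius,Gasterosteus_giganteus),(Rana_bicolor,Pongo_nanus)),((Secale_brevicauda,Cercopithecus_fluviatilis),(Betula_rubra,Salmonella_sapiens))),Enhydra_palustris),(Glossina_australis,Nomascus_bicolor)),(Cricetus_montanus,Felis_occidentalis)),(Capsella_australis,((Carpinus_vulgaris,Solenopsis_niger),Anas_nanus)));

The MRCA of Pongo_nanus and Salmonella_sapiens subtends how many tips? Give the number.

The MRCA of Pongo_nanus and Salmonella_sapiens is the node subtending (((Meleagris_arenarius,Gasterosteus_giganteus),(Rana_bicolor,Pongo_nanus)),((Secale_brevicauda,Cercopithecus_fluviatilis),(Betula_rubra,Salmonella_sapiens))).
That clade contains 8 terminal taxa: Betula_rubra, Cercopithecus_fluviatilis, Gasterosteus_giganteus, Meleagris_arenarius, Pongo_nanus, Rana_bicolor, Salmonella_sapiens, Secale_brevicauda.

8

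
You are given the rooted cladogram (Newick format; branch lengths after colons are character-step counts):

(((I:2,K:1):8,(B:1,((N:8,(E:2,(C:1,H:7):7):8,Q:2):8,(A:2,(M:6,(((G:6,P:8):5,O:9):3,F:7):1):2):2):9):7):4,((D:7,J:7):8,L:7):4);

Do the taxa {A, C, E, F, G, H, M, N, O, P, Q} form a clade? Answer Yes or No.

The most recent common ancestor of these taxa subtends ((N,(E,(C,H)),Q),(A,(M,(((G,P),O),F)))).
That clade has exactly 11 tips — every listed taxon and nothing else — so the group is monophyletic.

Yes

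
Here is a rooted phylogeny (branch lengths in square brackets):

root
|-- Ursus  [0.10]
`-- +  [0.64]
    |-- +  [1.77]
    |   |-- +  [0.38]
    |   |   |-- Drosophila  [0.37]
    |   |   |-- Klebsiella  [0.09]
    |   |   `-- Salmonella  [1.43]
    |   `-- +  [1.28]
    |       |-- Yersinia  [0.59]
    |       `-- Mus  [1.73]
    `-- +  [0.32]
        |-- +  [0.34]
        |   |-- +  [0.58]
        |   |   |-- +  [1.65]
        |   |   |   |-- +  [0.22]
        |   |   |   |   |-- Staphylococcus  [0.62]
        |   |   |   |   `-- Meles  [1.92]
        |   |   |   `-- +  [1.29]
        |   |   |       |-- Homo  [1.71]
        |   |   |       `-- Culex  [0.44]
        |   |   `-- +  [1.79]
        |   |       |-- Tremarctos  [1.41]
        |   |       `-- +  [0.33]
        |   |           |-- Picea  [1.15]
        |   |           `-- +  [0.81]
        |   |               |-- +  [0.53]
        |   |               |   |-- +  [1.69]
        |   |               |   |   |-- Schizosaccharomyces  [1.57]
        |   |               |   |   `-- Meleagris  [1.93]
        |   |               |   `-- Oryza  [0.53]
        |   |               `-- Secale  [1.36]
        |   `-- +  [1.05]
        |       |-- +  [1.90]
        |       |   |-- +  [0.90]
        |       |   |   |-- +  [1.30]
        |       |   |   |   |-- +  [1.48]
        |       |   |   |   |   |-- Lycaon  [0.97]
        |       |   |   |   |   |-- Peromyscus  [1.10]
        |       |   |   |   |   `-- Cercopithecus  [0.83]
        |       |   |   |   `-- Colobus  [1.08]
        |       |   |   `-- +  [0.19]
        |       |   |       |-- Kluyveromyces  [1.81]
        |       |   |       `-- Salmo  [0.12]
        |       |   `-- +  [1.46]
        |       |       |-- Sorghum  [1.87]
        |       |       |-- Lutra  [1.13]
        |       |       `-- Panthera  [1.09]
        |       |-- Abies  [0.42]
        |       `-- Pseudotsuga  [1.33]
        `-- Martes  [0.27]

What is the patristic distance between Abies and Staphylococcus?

4.54

The path runs Abies → … → MRCA → … → Staphylococcus; the MRCA is the node subtending ((((Staphylococcus,Meles),(Homo,Culex)),(Tremarctos,(Picea,(((Schizosaccharomyces,Meleagris),Oryza),Secale)))),(((((Lycaon,Peromyscus,Cercopithecus),Colobus),(Kluyveromyces,Salmo)),(Sorghum,Lutra,Panthera)),Abies,Pseudotsuga)).
Branch lengths along that path: 0.42 + 1.05 + 0.58 + 1.65 + 0.22 + 0.62 = 4.54.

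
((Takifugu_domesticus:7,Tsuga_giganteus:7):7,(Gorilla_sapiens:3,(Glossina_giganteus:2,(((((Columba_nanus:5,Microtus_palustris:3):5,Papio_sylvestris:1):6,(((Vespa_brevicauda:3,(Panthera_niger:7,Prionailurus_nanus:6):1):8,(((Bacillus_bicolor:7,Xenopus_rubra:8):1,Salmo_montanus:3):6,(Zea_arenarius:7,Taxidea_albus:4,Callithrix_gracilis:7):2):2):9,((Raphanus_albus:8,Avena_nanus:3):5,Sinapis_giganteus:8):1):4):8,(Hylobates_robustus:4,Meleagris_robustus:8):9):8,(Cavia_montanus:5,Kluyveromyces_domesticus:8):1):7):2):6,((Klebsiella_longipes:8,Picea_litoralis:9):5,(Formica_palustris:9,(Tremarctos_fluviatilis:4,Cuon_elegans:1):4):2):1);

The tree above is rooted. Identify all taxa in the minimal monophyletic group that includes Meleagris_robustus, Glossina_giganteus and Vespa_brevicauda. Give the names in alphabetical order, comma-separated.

Tracing Meleagris_robustus: it sits inside (Hylobates_robustus,Meleagris_robustus).
Tracing Glossina_giganteus: it sits inside (Glossina_giganteus,(((((Columba_nanus,Microtus_palustris),Papio_sylvestris),(((Vespa_brevicauda,(Panthera_niger,Prionailurus_nanus)),(((Bacillus_bicolor,Xenopus_rubra),Salmo_montanus),(Zea_arenarius,Taxidea_albus,Callithrix_gracilis))),((Raphanus_albus,Avena_nanus),Sinapis_giganteus))),(Hylobates_robustus,Meleagris_robustus)),(Cavia_montanus,Kluyveromyces_domesticus))).
Tracing Vespa_brevicauda: it sits inside (Vespa_brevicauda,(Panthera_niger,Prionailurus_nanus)).
The smallest clade enclosing all 3 is (Glossina_giganteus,(((((Columba_nanus,Microtus_palustris),Papio_sylvestris),(((Vespa_brevicauda,(Panthera_niger,Prionailurus_nanus)),(((Bacillus_bicolor,Xenopus_rubra),Salmo_montanus),(Zea_arenarius,Taxidea_albus,Callithrix_gracilis))),((Raphanus_albus,Avena_nanus),Sinapis_giganteus))),(Hylobates_robustus,Meleagris_robustus)),(Cavia_montanus,Kluyveromyces_domesticus))); the answer is its 20 terminal taxa in alphabetical order.

Avena_nanus, Bacillus_bicolor, Callithrix_gracilis, Cavia_montanus, Columba_nanus, Glossina_giganteus, Hylobates_robustus, Kluyveromyces_domesticus, Meleagris_robustus, Microtus_palustris, Panthera_niger, Papio_sylvestris, Prionailurus_nanus, Raphanus_albus, Salmo_montanus, Sinapis_giganteus, Taxidea_albus, Vespa_brevicauda, Xenopus_rubra, Zea_arenarius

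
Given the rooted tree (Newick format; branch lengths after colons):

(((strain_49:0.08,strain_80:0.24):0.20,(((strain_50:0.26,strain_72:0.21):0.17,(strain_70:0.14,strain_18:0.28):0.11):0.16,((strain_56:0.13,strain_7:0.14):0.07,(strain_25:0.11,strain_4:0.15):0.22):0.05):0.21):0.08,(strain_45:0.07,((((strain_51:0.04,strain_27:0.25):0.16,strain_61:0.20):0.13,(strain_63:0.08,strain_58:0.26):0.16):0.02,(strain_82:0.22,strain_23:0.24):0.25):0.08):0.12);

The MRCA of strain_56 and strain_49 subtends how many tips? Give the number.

The MRCA of strain_56 and strain_49 is the node subtending ((strain_49,strain_80),(((strain_50,strain_72),(strain_70,strain_18)),((strain_56,strain_7),(strain_25,strain_4)))).
That clade contains 10 terminal taxa: strain_18, strain_25, strain_4, strain_49, strain_50, strain_56, strain_7, strain_70, strain_72, strain_80.

10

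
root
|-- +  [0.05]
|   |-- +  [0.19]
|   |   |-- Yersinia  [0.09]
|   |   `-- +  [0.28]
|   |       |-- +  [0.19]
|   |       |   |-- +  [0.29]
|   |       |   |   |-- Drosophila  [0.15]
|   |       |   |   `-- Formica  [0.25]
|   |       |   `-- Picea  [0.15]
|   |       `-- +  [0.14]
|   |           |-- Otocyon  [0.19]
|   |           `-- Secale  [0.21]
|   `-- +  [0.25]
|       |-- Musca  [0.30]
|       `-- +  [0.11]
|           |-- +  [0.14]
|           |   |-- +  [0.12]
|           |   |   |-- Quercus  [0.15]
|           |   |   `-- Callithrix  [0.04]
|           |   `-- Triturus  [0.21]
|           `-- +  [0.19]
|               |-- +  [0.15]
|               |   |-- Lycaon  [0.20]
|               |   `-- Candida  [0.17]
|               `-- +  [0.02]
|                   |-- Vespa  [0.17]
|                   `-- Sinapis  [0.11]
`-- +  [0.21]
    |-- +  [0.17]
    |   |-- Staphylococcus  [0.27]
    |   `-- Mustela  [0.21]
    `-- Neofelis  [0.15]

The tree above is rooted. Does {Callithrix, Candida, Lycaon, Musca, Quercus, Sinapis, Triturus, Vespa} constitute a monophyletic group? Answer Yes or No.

The most recent common ancestor of these taxa subtends (Musca,(((Quercus,Callithrix),Triturus),((Lycaon,Candida),(Vespa,Sinapis)))).
That clade has exactly 8 tips — every listed taxon and nothing else — so the group is monophyletic.

Yes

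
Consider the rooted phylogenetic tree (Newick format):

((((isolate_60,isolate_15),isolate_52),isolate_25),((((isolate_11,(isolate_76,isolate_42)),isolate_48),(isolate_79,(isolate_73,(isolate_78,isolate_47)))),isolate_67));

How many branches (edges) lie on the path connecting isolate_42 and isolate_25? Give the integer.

The MRCA of isolate_42 and isolate_25 is the root of the tree.
From isolate_42 up to that node: 6 branches. From isolate_25 up to the same node: 2 branches. Total: 6 + 2 = 8.

8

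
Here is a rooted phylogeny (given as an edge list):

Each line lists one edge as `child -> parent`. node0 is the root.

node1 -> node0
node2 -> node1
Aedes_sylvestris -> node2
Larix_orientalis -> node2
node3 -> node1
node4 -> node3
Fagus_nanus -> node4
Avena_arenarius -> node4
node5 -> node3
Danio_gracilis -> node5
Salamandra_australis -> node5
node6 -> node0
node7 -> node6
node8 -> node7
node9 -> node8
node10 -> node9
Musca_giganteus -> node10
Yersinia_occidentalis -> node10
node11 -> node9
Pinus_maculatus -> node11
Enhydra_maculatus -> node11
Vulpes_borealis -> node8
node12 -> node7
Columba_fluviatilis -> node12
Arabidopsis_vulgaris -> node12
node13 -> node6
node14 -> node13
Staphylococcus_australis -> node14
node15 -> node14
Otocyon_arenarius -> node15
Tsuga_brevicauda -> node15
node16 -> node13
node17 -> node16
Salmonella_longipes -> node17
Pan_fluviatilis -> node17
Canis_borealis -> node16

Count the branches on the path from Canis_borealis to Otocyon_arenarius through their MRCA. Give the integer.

5

The MRCA of Canis_borealis and Otocyon_arenarius is the node subtending ((Staphylococcus_australis,(Otocyon_arenarius,Tsuga_brevicauda)),((Salmonella_longipes,Pan_fluviatilis),Canis_borealis)).
From Canis_borealis up to that node: 2 branches. From Otocyon_arenarius up to the same node: 3 branches. Total: 2 + 3 = 5.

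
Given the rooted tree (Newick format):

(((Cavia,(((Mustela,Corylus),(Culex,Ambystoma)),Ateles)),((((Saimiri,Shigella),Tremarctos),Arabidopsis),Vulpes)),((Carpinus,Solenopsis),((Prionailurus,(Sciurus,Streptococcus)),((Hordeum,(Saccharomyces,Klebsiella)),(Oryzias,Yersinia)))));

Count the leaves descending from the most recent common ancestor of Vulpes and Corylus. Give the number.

11

The MRCA of Vulpes and Corylus is the node subtending ((Cavia,(((Mustela,Corylus),(Culex,Ambystoma)),Ateles)),((((Saimiri,Shigella),Tremarctos),Arabidopsis),Vulpes)).
That clade contains 11 terminal taxa: Ambystoma, Arabidopsis, Ateles, Cavia, Corylus, Culex, Mustela, Saimiri, Shigella, Tremarctos, Vulpes.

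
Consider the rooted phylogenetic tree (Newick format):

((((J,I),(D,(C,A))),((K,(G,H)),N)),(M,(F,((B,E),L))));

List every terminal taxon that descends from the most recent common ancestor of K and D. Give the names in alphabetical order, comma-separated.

Tracing K: it sits inside (K,(G,H)).
Tracing D: it sits inside (D,(C,A)).
The smallest clade enclosing both is (((J,I),(D,(C,A))),((K,(G,H)),N)); the answer is its 9 terminal taxa in alphabetical order.

A, C, D, G, H, I, J, K, N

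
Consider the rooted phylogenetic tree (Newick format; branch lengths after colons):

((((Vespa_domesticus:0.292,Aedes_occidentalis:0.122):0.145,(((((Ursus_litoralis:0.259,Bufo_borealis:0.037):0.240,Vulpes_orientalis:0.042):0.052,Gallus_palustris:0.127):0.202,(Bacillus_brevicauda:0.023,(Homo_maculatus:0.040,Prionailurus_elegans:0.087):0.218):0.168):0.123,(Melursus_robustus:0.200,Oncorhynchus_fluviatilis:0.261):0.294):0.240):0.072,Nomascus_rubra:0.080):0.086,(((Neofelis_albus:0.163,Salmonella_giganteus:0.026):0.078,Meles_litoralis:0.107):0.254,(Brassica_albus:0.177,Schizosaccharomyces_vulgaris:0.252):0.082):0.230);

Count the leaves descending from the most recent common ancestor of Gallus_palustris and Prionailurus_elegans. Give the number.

7

The MRCA of Gallus_palustris and Prionailurus_elegans is the node subtending ((((Ursus_litoralis,Bufo_borealis),Vulpes_orientalis),Gallus_palustris),(Bacillus_brevicauda,(Homo_maculatus,Prionailurus_elegans))).
That clade contains 7 terminal taxa: Bacillus_brevicauda, Bufo_borealis, Gallus_palustris, Homo_maculatus, Prionailurus_elegans, Ursus_litoralis, Vulpes_orientalis.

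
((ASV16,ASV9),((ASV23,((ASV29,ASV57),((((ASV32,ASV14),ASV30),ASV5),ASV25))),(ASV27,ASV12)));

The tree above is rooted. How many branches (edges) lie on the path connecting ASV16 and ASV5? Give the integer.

The MRCA of ASV16 and ASV5 is the root of the tree.
From ASV16 up to that node: 2 branches. From ASV5 up to the same node: 6 branches. Total: 2 + 6 = 8.

8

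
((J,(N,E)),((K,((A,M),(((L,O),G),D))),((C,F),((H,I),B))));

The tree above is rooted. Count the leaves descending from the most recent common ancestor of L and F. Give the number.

12

The MRCA of L and F is the node subtending ((K,((A,M),(((L,O),G),D))),((C,F),((H,I),B))).
That clade contains 12 terminal taxa: A, B, C, D, F, G, H, I, K, L, M, O.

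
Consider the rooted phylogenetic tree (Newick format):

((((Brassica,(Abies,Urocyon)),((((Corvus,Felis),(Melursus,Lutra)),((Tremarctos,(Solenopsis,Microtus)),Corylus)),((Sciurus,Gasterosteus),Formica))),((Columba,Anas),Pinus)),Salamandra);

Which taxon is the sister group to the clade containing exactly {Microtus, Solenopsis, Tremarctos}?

The clade containing exactly {Microtus, Solenopsis, Tremarctos} attaches to the tree at the node subtending ((Tremarctos,(Solenopsis,Microtus)),Corylus).
The other lineage descending from that same node — the sister group — is the single tip Corylus.

Corylus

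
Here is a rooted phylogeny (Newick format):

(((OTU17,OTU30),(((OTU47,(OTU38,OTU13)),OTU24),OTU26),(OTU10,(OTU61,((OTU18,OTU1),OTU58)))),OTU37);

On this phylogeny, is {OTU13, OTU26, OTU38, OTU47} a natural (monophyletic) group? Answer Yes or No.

No

The MRCA of the listed taxa subtends (((OTU47,(OTU38,OTU13)),OTU24),OTU26).
That clade also contains OTU24, which is not in the proposed group, so the group is not monophyletic.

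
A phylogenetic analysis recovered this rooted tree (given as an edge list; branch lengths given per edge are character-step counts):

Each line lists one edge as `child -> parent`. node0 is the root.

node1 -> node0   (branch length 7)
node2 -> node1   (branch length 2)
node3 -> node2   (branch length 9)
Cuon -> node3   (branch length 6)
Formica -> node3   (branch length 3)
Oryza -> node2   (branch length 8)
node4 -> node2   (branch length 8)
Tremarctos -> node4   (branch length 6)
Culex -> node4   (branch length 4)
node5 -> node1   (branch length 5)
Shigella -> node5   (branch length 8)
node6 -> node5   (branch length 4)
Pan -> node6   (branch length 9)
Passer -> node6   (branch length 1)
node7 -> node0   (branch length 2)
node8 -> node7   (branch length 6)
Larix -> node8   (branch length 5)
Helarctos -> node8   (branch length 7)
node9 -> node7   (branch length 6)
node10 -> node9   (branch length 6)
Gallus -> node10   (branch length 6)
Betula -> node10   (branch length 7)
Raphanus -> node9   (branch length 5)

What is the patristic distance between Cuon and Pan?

35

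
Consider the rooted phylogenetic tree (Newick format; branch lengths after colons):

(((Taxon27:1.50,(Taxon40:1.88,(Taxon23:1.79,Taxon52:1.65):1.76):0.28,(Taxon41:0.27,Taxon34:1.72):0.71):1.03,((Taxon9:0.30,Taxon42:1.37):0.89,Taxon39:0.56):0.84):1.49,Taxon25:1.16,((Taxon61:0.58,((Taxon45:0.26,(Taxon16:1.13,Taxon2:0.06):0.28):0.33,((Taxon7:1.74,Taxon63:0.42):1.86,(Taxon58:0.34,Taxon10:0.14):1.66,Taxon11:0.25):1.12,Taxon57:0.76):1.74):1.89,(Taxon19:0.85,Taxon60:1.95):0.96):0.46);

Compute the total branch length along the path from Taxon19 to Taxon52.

The path runs Taxon19 → … → MRCA → … → Taxon52; the MRCA is the root of the tree.
Branch lengths along that path: 0.85 + 0.96 + 0.46 + 1.49 + 1.03 + 0.28 + 1.76 + 1.65 = 8.48.

8.48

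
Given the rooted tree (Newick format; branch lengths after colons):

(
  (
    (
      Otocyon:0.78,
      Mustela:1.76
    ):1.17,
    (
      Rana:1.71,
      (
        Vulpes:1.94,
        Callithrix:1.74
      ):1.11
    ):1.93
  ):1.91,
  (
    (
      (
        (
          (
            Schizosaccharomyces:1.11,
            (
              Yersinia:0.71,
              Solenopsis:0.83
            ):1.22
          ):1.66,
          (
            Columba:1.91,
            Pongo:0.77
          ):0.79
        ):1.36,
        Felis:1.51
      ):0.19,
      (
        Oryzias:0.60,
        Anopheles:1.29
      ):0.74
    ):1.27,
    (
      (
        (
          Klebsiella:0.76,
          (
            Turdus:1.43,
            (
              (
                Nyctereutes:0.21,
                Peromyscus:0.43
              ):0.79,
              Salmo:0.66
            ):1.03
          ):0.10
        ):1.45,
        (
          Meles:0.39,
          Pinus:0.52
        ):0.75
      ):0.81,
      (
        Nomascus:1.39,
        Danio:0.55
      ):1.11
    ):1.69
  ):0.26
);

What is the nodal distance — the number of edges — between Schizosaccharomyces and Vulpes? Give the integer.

10

The MRCA of Schizosaccharomyces and Vulpes is the root of the tree.
From Schizosaccharomyces up to that node: 6 branches. From Vulpes up to the same node: 4 branches. Total: 6 + 4 = 10.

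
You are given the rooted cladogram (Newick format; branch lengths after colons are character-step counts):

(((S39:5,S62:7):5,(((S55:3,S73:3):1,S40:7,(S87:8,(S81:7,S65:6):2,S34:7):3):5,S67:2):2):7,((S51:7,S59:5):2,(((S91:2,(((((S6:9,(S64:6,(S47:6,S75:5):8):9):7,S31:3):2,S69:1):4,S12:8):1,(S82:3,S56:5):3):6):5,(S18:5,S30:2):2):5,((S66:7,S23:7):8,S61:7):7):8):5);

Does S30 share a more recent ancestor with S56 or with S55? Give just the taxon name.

The MRCA of S30 and S56 subtends ((S91,(((((S6,(S64,(S47,S75))),S31),S69),S12),(S82,S56))),(S18,S30)) (12 taxa).
The MRCA of S30 and S55 is the root, subtending the entire tree (27 taxa).
The first is nested inside the second, so S30 shares a more recent common ancestor with S56.

S56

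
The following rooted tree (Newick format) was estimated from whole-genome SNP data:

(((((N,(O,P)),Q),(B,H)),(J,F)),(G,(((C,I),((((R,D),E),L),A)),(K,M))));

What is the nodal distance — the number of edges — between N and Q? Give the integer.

3

The MRCA of N and Q is the node subtending ((N,(O,P)),Q).
From N up to that node: 2 branches. From Q up to the same node: 1 branch. Total: 2 + 1 = 3.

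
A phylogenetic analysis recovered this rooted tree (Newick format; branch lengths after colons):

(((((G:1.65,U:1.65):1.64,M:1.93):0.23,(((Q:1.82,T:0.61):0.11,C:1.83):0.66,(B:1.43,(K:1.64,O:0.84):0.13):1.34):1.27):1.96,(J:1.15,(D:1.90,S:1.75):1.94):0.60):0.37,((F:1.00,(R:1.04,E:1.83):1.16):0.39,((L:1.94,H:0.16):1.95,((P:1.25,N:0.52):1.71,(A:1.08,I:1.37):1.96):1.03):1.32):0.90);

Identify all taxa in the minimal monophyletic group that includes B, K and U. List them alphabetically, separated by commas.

B, C, G, K, M, O, Q, T, U

Tracing B: it sits inside (B,(K,O)).
Tracing K: it sits inside (K,O).
Tracing U: it sits inside (G,U).
The smallest clade enclosing all 3 is (((G,U),M),(((Q,T),C),(B,(K,O)))); the answer is its 9 terminal taxa in alphabetical order.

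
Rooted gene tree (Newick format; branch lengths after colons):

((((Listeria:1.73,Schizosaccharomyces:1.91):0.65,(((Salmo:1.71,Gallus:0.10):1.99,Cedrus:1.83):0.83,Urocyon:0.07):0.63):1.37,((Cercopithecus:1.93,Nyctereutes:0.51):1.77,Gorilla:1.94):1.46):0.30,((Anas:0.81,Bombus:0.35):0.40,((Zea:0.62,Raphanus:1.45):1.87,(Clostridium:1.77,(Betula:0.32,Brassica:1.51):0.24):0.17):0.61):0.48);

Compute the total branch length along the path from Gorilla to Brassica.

6.71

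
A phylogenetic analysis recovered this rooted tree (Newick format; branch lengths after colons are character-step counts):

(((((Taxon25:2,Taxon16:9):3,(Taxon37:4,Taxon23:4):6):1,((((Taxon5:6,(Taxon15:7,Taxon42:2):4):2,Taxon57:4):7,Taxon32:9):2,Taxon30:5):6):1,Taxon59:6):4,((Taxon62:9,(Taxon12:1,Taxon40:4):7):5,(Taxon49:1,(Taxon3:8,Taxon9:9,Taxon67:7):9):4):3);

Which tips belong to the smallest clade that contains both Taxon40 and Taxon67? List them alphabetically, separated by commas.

Taxon12, Taxon3, Taxon40, Taxon49, Taxon62, Taxon67, Taxon9

Tracing Taxon40: it sits inside (Taxon12,Taxon40).
Tracing Taxon67: it sits inside (Taxon3,Taxon9,Taxon67).
The smallest clade enclosing both is ((Taxon62,(Taxon12,Taxon40)),(Taxon49,(Taxon3,Taxon9,Taxon67))); the answer is its 7 terminal taxa in alphabetical order.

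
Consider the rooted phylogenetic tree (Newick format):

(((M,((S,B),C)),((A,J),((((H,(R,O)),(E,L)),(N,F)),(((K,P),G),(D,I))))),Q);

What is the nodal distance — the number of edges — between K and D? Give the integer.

The MRCA of K and D is the node subtending (((K,P),G),(D,I)).
From K up to that node: 3 branches. From D up to the same node: 2 branches. Total: 3 + 2 = 5.

5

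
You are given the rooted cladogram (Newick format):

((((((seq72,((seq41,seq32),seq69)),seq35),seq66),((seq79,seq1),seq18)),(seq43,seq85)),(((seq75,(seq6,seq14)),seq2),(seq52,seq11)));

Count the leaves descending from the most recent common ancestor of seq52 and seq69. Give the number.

17

The MRCA of seq52 and seq69 is the root, so the clade is the entire tree.
That clade contains 17 terminal taxa: seq1, seq11, seq14, seq18, seq2, seq32, seq35, seq41, seq43, seq52, seq6, seq66, seq69, seq72, seq75, seq79, seq85.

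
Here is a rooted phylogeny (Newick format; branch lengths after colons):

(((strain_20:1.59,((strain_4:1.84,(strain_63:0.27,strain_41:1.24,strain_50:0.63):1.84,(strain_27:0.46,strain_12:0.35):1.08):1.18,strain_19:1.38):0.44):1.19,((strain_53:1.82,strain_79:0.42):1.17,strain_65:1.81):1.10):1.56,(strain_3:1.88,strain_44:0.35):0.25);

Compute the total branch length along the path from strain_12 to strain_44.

6.40

The path runs strain_12 → … → MRCA → … → strain_44; the MRCA is the root of the tree.
Branch lengths along that path: 0.35 + 1.08 + 1.18 + 0.44 + 1.19 + 1.56 + 0.25 + 0.35 = 6.40.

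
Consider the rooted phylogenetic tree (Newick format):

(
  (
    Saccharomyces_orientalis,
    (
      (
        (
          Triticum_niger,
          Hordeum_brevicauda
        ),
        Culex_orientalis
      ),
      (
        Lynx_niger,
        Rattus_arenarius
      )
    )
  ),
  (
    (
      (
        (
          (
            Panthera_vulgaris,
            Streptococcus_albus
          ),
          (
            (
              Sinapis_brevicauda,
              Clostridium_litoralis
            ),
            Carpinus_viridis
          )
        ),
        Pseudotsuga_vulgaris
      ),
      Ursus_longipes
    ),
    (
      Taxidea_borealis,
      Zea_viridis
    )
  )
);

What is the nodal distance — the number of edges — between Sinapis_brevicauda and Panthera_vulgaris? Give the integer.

The MRCA of Sinapis_brevicauda and Panthera_vulgaris is the node subtending ((Panthera_vulgaris,Streptococcus_albus),((Sinapis_brevicauda,Clostridium_litoralis),Carpinus_viridis)).
From Sinapis_brevicauda up to that node: 3 branches. From Panthera_vulgaris up to the same node: 2 branches. Total: 3 + 2 = 5.

5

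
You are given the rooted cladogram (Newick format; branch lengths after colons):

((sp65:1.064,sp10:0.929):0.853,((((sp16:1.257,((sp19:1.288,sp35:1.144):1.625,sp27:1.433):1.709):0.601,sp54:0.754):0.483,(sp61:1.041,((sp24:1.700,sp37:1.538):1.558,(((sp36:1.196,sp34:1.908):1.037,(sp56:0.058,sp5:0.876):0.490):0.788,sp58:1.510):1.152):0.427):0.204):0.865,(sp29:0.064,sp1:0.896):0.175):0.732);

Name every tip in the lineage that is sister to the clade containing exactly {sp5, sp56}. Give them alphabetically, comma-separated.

sp34, sp36

The clade containing exactly {sp5, sp56} attaches to the tree at the node subtending ((sp36,sp34),(sp56,sp5)).
The other lineage descending from that same node — the sister group — is (sp36,sp34); its 2 tips in alphabetical order are the answer.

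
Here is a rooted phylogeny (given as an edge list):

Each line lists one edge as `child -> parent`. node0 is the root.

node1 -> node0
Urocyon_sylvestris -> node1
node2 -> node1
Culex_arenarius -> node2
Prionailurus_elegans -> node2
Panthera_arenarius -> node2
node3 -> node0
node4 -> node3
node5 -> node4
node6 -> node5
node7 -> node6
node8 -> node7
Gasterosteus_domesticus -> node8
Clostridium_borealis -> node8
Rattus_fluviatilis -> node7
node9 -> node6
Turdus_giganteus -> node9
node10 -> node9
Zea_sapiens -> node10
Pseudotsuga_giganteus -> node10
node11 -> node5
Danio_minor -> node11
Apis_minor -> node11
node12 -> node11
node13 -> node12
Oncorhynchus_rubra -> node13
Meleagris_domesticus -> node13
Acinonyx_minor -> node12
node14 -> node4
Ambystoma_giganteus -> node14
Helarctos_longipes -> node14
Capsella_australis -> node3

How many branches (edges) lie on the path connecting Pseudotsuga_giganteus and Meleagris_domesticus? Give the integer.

8

The MRCA of Pseudotsuga_giganteus and Meleagris_domesticus is the node subtending ((((Gasterosteus_domesticus,Clostridium_borealis),Rattus_fluviatilis),(Turdus_giganteus,(Zea_sapiens,Pseudotsuga_giganteus))),(Danio_minor,Apis_minor,((Oncorhynchus_rubra,Meleagris_domesticus),Acinonyx_minor))).
From Pseudotsuga_giganteus up to that node: 4 branches. From Meleagris_domesticus up to the same node: 4 branches. Total: 4 + 4 = 8.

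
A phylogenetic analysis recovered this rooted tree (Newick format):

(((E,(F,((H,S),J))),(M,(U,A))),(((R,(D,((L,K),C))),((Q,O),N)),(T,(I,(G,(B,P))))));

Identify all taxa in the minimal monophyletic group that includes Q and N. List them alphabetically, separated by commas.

Tracing Q: it sits inside (Q,O).
Tracing N: it sits inside ((Q,O),N).
The smallest clade enclosing both is ((Q,O),N); the answer is its 3 terminal taxa in alphabetical order.

N, O, Q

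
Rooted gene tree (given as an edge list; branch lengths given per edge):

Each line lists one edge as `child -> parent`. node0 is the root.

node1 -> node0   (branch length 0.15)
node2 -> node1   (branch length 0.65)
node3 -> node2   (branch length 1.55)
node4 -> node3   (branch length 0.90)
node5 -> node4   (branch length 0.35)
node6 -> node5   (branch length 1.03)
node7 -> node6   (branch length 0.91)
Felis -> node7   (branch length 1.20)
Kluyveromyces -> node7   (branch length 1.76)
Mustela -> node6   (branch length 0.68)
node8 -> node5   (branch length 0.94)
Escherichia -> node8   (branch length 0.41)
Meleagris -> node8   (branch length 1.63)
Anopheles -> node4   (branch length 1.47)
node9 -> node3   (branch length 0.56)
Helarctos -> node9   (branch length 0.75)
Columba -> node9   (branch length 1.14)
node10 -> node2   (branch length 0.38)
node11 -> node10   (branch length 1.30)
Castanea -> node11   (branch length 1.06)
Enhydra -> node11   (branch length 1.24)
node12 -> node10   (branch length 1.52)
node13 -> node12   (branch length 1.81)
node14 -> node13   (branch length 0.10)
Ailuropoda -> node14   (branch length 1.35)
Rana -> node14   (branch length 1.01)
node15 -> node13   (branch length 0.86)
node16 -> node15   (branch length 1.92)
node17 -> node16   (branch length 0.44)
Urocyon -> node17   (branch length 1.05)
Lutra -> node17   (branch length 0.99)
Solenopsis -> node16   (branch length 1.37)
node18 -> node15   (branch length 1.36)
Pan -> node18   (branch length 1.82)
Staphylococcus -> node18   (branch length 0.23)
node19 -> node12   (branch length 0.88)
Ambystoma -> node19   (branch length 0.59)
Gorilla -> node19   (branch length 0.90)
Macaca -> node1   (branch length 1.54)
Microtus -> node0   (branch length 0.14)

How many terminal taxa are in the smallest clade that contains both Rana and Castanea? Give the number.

11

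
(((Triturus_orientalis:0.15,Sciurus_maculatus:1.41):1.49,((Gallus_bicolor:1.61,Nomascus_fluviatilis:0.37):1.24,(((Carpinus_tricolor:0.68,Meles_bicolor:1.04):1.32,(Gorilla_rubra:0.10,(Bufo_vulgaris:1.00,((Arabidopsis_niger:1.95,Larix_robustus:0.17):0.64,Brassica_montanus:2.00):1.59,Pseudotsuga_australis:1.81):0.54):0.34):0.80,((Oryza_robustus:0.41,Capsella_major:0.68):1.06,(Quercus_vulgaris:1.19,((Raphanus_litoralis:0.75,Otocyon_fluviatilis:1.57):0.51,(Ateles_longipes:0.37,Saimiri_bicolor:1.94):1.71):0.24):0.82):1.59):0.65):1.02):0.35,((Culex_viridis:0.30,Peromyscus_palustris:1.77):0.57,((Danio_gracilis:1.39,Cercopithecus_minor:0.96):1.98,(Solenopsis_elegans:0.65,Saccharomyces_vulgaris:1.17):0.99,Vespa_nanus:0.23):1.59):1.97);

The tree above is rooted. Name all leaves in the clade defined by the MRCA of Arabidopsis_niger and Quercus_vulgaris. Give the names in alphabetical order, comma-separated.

Arabidopsis_niger, Ateles_longipes, Brassica_montanus, Bufo_vulgaris, Capsella_major, Carpinus_tricolor, Gorilla_rubra, Larix_robustus, Meles_bicolor, Oryza_robustus, Otocyon_fluviatilis, Pseudotsuga_australis, Quercus_vulgaris, Raphanus_litoralis, Saimiri_bicolor

Tracing Arabidopsis_niger: it sits inside (Arabidopsis_niger,Larix_robustus).
Tracing Quercus_vulgaris: it sits inside (Quercus_vulgaris,((Raphanus_litoralis,Otocyon_fluviatilis),(Ateles_longipes,Saimiri_bicolor))).
The smallest clade enclosing both is (((Carpinus_tricolor,Meles_bicolor),(Gorilla_rubra,(Bufo_vulgaris,((Arabidopsis_niger,Larix_robustus),Brassica_montanus),Pseudotsuga_australis))),((Oryza_robustus,Capsella_major),(Quercus_vulgaris,((Raphanus_litoralis,Otocyon_fluviatilis),(Ateles_longipes,Saimiri_bicolor))))); the answer is its 15 terminal taxa in alphabetical order.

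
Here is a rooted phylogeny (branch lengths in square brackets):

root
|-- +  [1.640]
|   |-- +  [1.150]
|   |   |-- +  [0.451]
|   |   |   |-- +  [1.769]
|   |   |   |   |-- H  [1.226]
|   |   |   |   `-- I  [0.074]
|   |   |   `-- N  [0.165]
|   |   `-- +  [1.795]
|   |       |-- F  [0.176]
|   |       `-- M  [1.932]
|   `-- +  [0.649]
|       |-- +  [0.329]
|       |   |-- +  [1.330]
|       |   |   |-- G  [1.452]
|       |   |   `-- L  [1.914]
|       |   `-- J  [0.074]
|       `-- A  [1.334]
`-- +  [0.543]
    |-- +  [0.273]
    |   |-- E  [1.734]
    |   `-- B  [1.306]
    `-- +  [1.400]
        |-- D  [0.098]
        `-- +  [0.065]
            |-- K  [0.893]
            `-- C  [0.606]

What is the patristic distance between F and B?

The path runs F → … → MRCA → … → B; the MRCA is the root of the tree.
Branch lengths along that path: 0.176 + 1.795 + 1.150 + 1.640 + 0.543 + 0.273 + 1.306 = 6.883.

6.883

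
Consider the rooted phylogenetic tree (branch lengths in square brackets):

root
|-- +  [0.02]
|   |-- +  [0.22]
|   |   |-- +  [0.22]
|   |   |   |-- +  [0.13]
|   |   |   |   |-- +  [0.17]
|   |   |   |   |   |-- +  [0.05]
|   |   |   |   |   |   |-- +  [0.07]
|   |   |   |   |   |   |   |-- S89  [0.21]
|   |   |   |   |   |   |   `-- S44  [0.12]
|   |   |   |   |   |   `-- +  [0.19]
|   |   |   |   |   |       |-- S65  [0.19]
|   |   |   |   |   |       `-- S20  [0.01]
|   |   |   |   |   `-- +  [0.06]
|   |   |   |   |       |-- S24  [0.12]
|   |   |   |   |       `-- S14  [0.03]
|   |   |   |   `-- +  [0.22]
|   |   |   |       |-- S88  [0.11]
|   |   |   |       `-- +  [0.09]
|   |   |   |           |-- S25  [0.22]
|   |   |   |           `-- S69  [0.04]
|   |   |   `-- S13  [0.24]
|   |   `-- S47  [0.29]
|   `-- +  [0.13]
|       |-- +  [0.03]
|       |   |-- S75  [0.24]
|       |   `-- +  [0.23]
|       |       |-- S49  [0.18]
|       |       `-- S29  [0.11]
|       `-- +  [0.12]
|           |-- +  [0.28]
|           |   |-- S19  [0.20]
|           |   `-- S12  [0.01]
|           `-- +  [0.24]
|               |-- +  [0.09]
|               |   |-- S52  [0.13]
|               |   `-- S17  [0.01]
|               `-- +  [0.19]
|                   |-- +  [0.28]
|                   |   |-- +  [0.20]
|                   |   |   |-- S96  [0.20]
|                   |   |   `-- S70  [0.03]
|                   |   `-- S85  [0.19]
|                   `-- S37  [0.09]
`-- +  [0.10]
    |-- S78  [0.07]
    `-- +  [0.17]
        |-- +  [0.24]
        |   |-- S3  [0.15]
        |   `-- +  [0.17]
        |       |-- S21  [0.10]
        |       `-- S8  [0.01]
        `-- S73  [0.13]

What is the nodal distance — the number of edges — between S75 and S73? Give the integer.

The MRCA of S75 and S73 is the root of the tree.
From S75 up to that node: 4 branches. From S73 up to the same node: 3 branches. Total: 4 + 3 = 7.

7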